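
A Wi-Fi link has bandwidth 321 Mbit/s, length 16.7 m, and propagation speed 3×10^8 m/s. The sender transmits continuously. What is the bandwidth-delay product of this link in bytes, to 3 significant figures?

Propagation delay = 16.7 / 300000000 = 5.56667e-08 s.
BDP = R × t_prop = 321000000 × 5.56667e-08 = 17.869 bits.
In bytes: 17.869/8 = 2.23 bytes.

2.23 bytes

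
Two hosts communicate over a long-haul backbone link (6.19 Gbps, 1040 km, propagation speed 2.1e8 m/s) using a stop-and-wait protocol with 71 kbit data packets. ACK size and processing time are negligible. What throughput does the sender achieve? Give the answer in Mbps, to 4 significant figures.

7.160 Mbps

t_tx = L/R = 71000/6190000000 = 1.14701e-05 s.
t_prop = 1040000/210000000 = 0.00495238 s; RTT = 0.00990476 s.
Cycle = t_tx + RTT = 0.00991623 s.
Throughput = L / cycle = 71000 / 0.00991623 = 7.160 Mbps.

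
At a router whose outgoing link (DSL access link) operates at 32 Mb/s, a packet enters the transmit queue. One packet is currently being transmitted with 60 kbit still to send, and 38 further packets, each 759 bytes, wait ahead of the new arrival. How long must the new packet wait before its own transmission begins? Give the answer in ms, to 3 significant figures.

Each queued packet: L/R = 6072/32000000 = 0.18975 ms.
38 queued → 7.2105 ms.
Plus remaining 60000 bits of current packet: 1.875 ms.
Queuing delay = 9.09 ms.

9.09 ms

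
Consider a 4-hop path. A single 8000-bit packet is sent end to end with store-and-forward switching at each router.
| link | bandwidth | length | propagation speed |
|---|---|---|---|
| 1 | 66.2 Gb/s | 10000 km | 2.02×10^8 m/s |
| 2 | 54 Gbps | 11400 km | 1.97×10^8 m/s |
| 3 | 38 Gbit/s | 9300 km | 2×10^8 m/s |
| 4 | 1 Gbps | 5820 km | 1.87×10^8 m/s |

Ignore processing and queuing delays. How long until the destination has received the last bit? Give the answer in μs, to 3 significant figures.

Transmission delays (L/R per hop): 0.120846, 0.148148, 0.210526, 8 μs; sum = 8.47952 μs.
Propagation delays (d/s per hop): 49505, 57868, 46500, 31123 μs; sum = 184996 μs.
End-to-end = 185000 μs.

185000 μs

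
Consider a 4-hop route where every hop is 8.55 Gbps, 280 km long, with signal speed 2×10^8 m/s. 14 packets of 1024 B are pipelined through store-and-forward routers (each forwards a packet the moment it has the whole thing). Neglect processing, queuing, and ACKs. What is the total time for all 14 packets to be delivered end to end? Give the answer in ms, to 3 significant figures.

Per-hop transmission t_tx = L/R = 8192/8.55e+09 = 0.000958129 ms.
Per-hop propagation t_prop = 280000/200000000 = 1.4 ms.
Pipeline fill: first packet needs 4·t_tx to clear all hops; remaining 13 packets each add one t_tx.
Total = (4+14-1)·t_tx + 4·t_prop = 17·0.000958129 + 4·1.4 = 5.62 ms.

5.62 ms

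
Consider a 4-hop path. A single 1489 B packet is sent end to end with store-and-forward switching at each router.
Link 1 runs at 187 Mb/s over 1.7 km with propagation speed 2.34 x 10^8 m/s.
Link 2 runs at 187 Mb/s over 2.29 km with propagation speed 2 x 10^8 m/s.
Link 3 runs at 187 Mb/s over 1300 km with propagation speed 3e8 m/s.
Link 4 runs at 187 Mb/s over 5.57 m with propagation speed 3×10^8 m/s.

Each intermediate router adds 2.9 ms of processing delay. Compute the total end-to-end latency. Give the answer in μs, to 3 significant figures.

L = 1489 × 8 = 11912 bits.
Transmission delay per hop = L/R = 11912/187000000 = 63.7005 μs; 4 hops → 254.802 μs.
Propagation delays (d/s per hop): 7.26496, 11.45, 4333.33, 0.0185667 μs; sum = 4352.07 μs.
Processing at 3 router(s): 3 × 2.9 ms = 8700 μs.
End-to-end = 13300 μs.

13300 μs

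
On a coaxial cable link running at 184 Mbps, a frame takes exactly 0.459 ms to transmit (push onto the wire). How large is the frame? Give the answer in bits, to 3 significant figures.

84500 bits

L = R × t_tx = 184000000 b/s × 0.000459 s = 84456 bits.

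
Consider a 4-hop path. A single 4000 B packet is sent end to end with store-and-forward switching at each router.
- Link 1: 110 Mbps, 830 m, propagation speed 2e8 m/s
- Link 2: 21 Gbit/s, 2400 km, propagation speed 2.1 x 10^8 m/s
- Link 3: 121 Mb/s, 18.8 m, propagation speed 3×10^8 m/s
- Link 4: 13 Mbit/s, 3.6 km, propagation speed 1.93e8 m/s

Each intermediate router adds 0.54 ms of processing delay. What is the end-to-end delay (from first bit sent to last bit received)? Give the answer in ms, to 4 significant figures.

L = 4000 × 8 = 32000 bits.
Transmission delays (L/R per hop): 0.290909, 0.00152381, 0.264463, 2.46154 ms; sum = 3.01843 ms.
Propagation delays (d/s per hop): 0.00415, 11.4286, 6.26667e-05, 0.0186528 ms; sum = 11.4514 ms.
Processing at 3 router(s): 3 × 0.54 ms = 1.62 ms.
End-to-end = 16.09 ms.

16.09 ms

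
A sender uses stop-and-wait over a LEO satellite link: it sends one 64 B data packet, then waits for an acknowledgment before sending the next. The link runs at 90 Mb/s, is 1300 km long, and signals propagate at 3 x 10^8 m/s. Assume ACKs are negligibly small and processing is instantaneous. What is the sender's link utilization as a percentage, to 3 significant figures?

t_tx = L/R = 512/90000000 = 5.68889e-06 s.
t_prop = 1300000/300000000 = 0.00433333 s; RTT = 0.00866667 s.
Cycle = t_tx + RTT = 0.00867236 s.
Utilization = t_tx / cycle = 5.68889e-06/0.00867236 = 0.0656 %.

0.0656 %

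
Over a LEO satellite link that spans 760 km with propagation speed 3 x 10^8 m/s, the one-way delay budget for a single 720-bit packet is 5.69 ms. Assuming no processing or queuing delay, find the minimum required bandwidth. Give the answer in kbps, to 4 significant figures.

Propagation delay = 760000 / 300000000 = 2.53333 ms.
Transmission budget = 5.69 − 2.53333 = 3.15667 ms.
R ≥ L / t_tx = 720 bits / 0.00315667 s = 228.1 kbps.

228.1 kbps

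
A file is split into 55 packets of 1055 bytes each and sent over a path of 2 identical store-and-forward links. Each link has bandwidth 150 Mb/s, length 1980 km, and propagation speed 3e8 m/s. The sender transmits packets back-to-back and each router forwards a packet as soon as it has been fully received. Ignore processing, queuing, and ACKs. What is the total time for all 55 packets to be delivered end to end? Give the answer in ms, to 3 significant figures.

Per-hop transmission t_tx = L/R = 8440/150000000 = 0.0562667 ms.
Per-hop propagation t_prop = 1980000/300000000 = 6.6 ms.
Pipeline fill: first packet needs 2·t_tx to clear all hops; remaining 54 packets each add one t_tx.
Total = (2+55-1)·t_tx + 2·t_prop = 56·0.0562667 + 2·6.6 = 16.4 ms.

16.4 ms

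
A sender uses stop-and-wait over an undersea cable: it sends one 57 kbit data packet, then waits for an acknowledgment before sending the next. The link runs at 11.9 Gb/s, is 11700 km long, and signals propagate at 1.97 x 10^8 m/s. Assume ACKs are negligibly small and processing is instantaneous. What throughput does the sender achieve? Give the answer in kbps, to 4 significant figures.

t_tx = L/R = 57000/11900000000 = 4.78992e-06 s.
t_prop = 11700000/197000000 = 0.0593909 s; RTT = 0.118782 s.
Cycle = t_tx + RTT = 0.118787 s.
Throughput = L / cycle = 57000 / 0.118787 = 479.9 kbps.

479.9 kbps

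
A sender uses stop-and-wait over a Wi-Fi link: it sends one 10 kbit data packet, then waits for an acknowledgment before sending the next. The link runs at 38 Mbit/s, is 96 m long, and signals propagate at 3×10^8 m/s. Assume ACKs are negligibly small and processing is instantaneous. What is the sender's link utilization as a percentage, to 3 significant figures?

99.8 %

t_tx = L/R = 10000/38000000 = 0.000263158 s.
t_prop = 96/300000000 = 3.2e-07 s; RTT = 6.4e-07 s.
Cycle = t_tx + RTT = 0.000263798 s.
Utilization = t_tx / cycle = 0.000263158/0.000263798 = 99.8 %.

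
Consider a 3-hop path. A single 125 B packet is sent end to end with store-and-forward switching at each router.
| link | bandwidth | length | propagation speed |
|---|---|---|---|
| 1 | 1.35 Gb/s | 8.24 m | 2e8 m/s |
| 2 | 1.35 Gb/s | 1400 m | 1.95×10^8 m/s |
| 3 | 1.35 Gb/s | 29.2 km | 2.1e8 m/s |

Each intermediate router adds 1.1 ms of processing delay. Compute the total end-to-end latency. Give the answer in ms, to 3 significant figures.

L = 125 × 8 = 1000 bits.
Transmission delay per hop = L/R = 1000/1350000000 = 0.000740741 ms; 3 hops → 0.00222222 ms.
Propagation delays (d/s per hop): 4.12e-05, 0.00717949, 0.139048 ms; sum = 0.146268 ms.
Processing at 2 router(s): 2 × 1.1 ms = 2.2 ms.
End-to-end = 2.35 ms.

2.35 ms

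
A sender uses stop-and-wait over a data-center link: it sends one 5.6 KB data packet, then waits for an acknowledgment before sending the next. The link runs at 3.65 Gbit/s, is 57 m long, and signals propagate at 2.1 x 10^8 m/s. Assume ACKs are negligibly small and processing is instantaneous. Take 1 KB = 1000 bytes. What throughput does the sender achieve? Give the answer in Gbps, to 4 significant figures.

t_tx = L/R = 44800/3650000000 = 1.2274e-05 s.
t_prop = 57/210000000 = 2.71429e-07 s; RTT = 5.42857e-07 s.
Cycle = t_tx + RTT = 1.28168e-05 s.
Throughput = L / cycle = 44800 / 1.28168e-05 = 3.495 Gbps.

3.495 Gbps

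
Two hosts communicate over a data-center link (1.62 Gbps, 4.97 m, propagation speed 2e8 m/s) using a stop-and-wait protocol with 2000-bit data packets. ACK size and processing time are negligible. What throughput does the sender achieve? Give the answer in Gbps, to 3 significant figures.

t_tx = L/R = 2000/1620000000 = 1.23457e-06 s.
t_prop = 4.97/200000000 = 2.485e-08 s; RTT = 4.97e-08 s.
Cycle = t_tx + RTT = 1.28427e-06 s.
Throughput = L / cycle = 2000 / 1.28427e-06 = 1.56 Gbps.

1.56 Gbps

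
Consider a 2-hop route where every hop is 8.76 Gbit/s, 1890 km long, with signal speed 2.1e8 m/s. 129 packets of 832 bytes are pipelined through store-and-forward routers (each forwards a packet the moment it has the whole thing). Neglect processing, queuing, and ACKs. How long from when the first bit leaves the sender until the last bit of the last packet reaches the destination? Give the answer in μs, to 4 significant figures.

18100 μs

Per-hop transmission t_tx = L/R = 6656/8760000000 = 0.759817 μs.
Per-hop propagation t_prop = 1890000/210000000 = 9000 μs.
Pipeline fill: first packet needs 2·t_tx to clear all hops; remaining 128 packets each add one t_tx.
Total = (2+129-1)·t_tx + 2·t_prop = 130·0.759817 + 2·9000 = 18100 μs.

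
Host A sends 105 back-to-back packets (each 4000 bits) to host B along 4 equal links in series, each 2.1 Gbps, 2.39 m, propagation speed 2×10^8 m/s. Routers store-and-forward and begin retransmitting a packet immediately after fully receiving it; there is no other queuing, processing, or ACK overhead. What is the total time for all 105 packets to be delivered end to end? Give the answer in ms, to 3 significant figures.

0.206 ms

Per-hop transmission t_tx = L/R = 4000/2100000000 = 0.00190476 ms.
Per-hop propagation t_prop = 2.39/200000000 = 1.195e-05 ms.
Pipeline fill: first packet needs 4·t_tx to clear all hops; remaining 104 packets each add one t_tx.
Total = (4+105-1)·t_tx + 4·t_prop = 108·0.00190476 + 4·1.195e-05 = 0.206 ms.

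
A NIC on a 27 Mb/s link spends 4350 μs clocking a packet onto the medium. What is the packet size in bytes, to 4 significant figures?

L = R × t_tx = 27000000 b/s × 0.00435 s = 117450 bits.
In bytes: 117450 / 8 = 14680 bytes.

14680 bytes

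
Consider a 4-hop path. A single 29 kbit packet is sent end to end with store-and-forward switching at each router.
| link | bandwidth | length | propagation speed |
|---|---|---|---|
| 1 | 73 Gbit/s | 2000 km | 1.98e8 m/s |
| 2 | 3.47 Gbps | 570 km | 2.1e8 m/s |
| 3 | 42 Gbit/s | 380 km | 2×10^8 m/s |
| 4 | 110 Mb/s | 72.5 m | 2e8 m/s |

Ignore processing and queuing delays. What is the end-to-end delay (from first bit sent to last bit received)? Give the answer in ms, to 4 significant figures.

L = 29000 bits.
Transmission delays (L/R per hop): 0.00039726, 0.00835735, 0.000690476, 0.263636 ms; sum = 0.273081 ms.
Propagation delays (d/s per hop): 10.101, 2.71429, 1.9, 0.0003625 ms; sum = 14.7157 ms.
End-to-end = 14.99 ms.

14.99 ms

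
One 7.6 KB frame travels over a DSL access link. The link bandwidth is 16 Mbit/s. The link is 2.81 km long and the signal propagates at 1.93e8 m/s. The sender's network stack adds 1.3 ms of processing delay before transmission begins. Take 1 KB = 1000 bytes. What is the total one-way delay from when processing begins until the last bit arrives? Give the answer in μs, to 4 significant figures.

5115 μs

L = 60800 bits.
Transmission delay = L/R = 60800 / 16000000 = 3800 μs.
Propagation delay = d/s = 2810 m / 193000000 m/s = 14.5596 μs.
Plus processing delay 1.3 ms = 1300 μs.
Total = 5115 μs.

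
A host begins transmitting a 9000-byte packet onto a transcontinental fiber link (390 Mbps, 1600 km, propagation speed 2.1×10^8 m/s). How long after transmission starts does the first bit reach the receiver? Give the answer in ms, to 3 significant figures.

First bit experiences only propagation delay: d/s = 1600000/210000000 = 7.62 ms.

7.62 ms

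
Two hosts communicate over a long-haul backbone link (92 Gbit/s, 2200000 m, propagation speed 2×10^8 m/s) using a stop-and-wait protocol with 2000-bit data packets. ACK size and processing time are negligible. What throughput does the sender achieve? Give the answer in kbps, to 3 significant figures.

t_tx = L/R = 2000/92000000000 = 2.17391e-08 s.
t_prop = 2200000/200000000 = 0.011 s; RTT = 0.022 s.
Cycle = t_tx + RTT = 0.022 s.
Throughput = L / cycle = 2000 / 0.022 = 90.9 kbps.

90.9 kbps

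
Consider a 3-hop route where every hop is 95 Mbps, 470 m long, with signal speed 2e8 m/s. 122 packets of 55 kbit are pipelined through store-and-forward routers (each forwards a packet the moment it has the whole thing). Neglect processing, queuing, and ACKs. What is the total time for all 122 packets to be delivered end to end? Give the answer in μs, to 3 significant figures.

Per-hop transmission t_tx = L/R = 55000/95000000 = 578.947 μs.
Per-hop propagation t_prop = 470/200000000 = 2.35 μs.
Pipeline fill: first packet needs 3·t_tx to clear all hops; remaining 121 packets each add one t_tx.
Total = (3+122-1)·t_tx + 3·t_prop = 124·578.947 + 3·2.35 = 71800 μs.

71800 μs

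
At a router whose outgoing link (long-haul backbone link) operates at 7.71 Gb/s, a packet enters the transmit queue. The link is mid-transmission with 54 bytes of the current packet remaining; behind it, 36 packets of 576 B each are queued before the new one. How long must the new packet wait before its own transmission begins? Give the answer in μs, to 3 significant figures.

21.6 μs

Each queued packet: L/R = 4608/7710000000 = 0.597665 μs.
36 queued → 21.516 μs.
Plus remaining 432 bits of current packet: 0.0560311 μs.
Queuing delay = 21.6 μs.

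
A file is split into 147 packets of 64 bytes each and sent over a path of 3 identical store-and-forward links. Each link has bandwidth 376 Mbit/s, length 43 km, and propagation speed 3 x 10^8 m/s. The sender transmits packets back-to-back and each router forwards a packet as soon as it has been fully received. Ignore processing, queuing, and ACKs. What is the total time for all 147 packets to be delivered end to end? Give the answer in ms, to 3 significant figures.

0.633 ms

Per-hop transmission t_tx = L/R = 512/376000000 = 0.0013617 ms.
Per-hop propagation t_prop = 43000/300000000 = 0.143333 ms.
Pipeline fill: first packet needs 3·t_tx to clear all hops; remaining 146 packets each add one t_tx.
Total = (3+147-1)·t_tx + 3·t_prop = 149·0.0013617 + 3·0.143333 = 0.633 ms.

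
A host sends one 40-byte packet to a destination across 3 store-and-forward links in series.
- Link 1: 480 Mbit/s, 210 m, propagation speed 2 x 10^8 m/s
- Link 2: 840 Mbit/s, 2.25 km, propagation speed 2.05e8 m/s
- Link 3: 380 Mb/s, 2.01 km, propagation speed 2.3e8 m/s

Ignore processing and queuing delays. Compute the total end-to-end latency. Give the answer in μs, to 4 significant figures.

L = 40 × 8 = 320 bits.
Transmission delays (L/R per hop): 0.666667, 0.380952, 0.842105 μs; sum = 1.88972 μs.
Propagation delays (d/s per hop): 1.05, 10.9756, 8.73913 μs; sum = 20.7647 μs.
End-to-end = 22.65 μs.

22.65 μs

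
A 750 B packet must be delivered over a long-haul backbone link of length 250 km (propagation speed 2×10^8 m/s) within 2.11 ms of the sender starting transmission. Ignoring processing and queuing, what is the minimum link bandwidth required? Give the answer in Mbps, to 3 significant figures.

6.98 Mbps

L = 6000 bits.
Propagation delay = 250000 / 200000000 = 1.25 ms.
Transmission budget = 2.11 − 1.25 = 0.86 ms.
R ≥ L / t_tx = 6000 bits / 0.00086 s = 6.98 Mbps.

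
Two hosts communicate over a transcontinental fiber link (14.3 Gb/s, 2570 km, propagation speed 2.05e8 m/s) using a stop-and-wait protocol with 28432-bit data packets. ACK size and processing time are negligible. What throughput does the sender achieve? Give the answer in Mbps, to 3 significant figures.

t_tx = L/R = 28432/14300000000 = 1.98825e-06 s.
t_prop = 2570000/2.05e+08 = 0.0125366 s; RTT = 0.0250732 s.
Cycle = t_tx + RTT = 0.0250752 s.
Throughput = L / cycle = 28432 / 0.0250752 = 1.13 Mbps.

1.13 Mbps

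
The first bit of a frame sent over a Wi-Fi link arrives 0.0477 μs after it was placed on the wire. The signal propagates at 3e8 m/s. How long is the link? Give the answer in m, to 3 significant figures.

d = s × t_prop = 300000000 × 4.77e-08 = 14.3 m.

14.3 m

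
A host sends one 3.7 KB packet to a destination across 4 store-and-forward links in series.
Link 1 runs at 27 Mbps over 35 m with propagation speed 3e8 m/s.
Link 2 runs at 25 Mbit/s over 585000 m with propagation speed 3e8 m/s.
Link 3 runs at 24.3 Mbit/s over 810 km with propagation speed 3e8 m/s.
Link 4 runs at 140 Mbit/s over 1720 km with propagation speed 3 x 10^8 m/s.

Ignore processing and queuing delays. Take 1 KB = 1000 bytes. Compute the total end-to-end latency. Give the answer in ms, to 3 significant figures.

14.1 ms

L = 29600 bits.
Transmission delays (L/R per hop): 1.0963, 1.184, 1.21811, 0.211429 ms; sum = 3.70983 ms.
Propagation delays (d/s per hop): 0.000116667, 1.95, 2.7, 5.73333 ms; sum = 10.3835 ms.
End-to-end = 14.1 ms.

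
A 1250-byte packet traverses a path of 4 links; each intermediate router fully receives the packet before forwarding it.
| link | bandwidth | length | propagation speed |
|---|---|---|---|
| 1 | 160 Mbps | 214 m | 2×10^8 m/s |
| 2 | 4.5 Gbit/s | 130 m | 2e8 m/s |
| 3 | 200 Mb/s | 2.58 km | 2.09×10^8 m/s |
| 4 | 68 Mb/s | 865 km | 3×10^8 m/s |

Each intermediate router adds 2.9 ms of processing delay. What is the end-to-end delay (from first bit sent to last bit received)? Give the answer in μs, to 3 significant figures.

L = 1250 × 8 = 10000 bits.
Transmission delays (L/R per hop): 62.5, 2.22222, 50, 147.059 μs; sum = 261.781 μs.
Propagation delays (d/s per hop): 1.07, 0.65, 12.3445, 2883.33 μs; sum = 2897.4 μs.
Processing at 3 router(s): 3 × 2.9 ms = 8700 μs.
End-to-end = 11900 μs.

11900 μs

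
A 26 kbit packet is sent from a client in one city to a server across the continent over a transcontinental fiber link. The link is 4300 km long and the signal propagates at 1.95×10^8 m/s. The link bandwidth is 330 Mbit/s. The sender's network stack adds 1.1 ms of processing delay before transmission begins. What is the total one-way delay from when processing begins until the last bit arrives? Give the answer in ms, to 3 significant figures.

L = 26000 bits.
Transmission delay = L/R = 26000 / 330000000 = 0.0787879 ms.
Propagation delay = d/s = 4300000 m / 195000000 m/s = 22.0513 ms.
Plus processing delay 1.1 ms = 1.1 ms.
Total = 23.2 ms.

23.2 ms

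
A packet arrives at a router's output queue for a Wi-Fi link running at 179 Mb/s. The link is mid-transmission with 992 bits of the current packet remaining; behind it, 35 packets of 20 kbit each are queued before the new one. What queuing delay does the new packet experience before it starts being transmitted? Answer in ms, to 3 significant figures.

3.92 ms

Each queued packet: L/R = 20000/179000000 = 0.111732 ms.
35 queued → 3.91061 ms.
Plus remaining 992 bits of current packet: 0.0055419 ms.
Queuing delay = 3.92 ms.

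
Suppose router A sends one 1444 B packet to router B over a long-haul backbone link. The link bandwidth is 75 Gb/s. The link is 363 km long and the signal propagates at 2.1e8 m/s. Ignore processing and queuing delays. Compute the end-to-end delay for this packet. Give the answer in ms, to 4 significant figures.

1.729 ms

L = 1444 × 8 = 11552 bits.
Transmission delay = L/R = 11552 / 75000000000 = 0.000154027 ms.
Propagation delay = d/s = 363000 m / 210000000 m/s = 1.72857 ms.
Total = 1.729 ms.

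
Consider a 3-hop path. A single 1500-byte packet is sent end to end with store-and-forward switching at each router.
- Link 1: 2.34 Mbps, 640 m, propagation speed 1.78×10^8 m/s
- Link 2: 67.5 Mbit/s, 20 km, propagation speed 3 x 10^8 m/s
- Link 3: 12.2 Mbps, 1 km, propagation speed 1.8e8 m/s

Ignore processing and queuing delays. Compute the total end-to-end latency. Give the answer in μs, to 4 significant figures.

L = 1500 × 8 = 12000 bits.
Transmission delays (L/R per hop): 5128.21, 177.778, 983.607 μs; sum = 6289.59 μs.
Propagation delays (d/s per hop): 3.59551, 66.6667, 5.55556 μs; sum = 75.8177 μs.
End-to-end = 6365 μs.

6365 μs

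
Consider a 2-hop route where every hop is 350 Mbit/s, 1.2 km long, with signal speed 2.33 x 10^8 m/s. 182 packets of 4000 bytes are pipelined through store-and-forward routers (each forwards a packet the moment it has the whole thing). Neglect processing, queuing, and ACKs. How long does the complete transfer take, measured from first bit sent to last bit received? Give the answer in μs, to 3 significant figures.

Per-hop transmission t_tx = L/R = 32000/350000000 = 91.4286 μs.
Per-hop propagation t_prop = 1200/233000000 = 5.15021 μs.
Pipeline fill: first packet needs 2·t_tx to clear all hops; remaining 181 packets each add one t_tx.
Total = (2+182-1)·t_tx + 2·t_prop = 183·91.4286 + 2·5.15021 = 16700 μs.

16700 μs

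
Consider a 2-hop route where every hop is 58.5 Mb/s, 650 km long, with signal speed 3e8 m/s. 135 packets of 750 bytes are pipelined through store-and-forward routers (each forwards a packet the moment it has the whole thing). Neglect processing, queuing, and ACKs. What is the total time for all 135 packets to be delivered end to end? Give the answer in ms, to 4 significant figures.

18.28 ms

Per-hop transmission t_tx = L/R = 6000/58500000 = 0.102564 ms.
Per-hop propagation t_prop = 650000/300000000 = 2.16667 ms.
Pipeline fill: first packet needs 2·t_tx to clear all hops; remaining 134 packets each add one t_tx.
Total = (2+135-1)·t_tx + 2·t_prop = 136·0.102564 + 2·2.16667 = 18.28 ms.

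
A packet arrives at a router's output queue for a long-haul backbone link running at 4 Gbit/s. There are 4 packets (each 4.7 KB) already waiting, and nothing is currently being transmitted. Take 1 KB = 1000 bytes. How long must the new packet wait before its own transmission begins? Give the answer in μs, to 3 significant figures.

37.6 μs

Each queued packet: L/R = 37600/4000000000 = 9.4 μs.
4 queued → 37.6 μs.
Queuing delay = 37.6 μs.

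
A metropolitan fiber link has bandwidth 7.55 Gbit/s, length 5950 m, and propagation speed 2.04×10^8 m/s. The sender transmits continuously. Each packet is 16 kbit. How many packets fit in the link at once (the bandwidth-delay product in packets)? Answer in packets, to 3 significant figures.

Propagation delay = 5950 / 204000000 = 2.91667e-05 s.
BDP = R × t_prop = 7550000000 × 2.91667e-05 = 220208 bits.
In packets of 16000 bits: 13.8 packets.

13.8 packets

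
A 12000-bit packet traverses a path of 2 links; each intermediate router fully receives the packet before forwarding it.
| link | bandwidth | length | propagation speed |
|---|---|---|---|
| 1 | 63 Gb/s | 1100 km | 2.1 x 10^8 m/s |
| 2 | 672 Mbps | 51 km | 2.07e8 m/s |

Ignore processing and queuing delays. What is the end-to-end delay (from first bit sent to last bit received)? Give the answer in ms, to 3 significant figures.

5.50 ms

Transmission delays (L/R per hop): 0.000190476, 0.0178571 ms; sum = 0.0180476 ms.
Propagation delays (d/s per hop): 5.2381, 0.246377 ms; sum = 5.48447 ms.
End-to-end = 5.50 ms.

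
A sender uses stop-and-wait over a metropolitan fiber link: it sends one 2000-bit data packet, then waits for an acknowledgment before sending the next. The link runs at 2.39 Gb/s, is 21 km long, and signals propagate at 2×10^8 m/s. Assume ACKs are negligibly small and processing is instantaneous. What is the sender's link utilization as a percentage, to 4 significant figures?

0.3969 %

t_tx = L/R = 2000/2390000000 = 8.3682e-07 s.
t_prop = 21000/200000000 = 0.000105 s; RTT = 0.00021 s.
Cycle = t_tx + RTT = 0.000210837 s.
Utilization = t_tx / cycle = 8.3682e-07/0.000210837 = 0.3969 %.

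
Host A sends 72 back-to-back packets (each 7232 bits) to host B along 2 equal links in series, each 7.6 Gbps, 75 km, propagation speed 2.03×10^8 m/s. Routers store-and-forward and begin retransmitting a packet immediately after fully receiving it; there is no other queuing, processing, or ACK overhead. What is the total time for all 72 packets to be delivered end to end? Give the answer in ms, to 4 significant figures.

0.8084 ms

Per-hop transmission t_tx = L/R = 7232/7600000000 = 0.000951579 ms.
Per-hop propagation t_prop = 75000/2.03e+08 = 0.369458 ms.
Pipeline fill: first packet needs 2·t_tx to clear all hops; remaining 71 packets each add one t_tx.
Total = (2+72-1)·t_tx + 2·t_prop = 73·0.000951579 + 2·0.369458 = 0.8084 ms.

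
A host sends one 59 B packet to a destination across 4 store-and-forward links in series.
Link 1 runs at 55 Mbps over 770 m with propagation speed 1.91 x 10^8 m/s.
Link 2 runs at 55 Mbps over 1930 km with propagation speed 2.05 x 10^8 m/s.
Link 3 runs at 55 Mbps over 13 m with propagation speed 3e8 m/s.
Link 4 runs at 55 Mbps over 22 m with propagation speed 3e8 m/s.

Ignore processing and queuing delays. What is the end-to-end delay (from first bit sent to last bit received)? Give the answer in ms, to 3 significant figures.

9.45 ms

L = 59 × 8 = 472 bits.
Transmission delay per hop = L/R = 472/55000000 = 0.00858182 ms; 4 hops → 0.0343273 ms.
Propagation delays (d/s per hop): 0.00403141, 9.41463, 4.33333e-05, 7.33333e-05 ms; sum = 9.41878 ms.
End-to-end = 9.45 ms.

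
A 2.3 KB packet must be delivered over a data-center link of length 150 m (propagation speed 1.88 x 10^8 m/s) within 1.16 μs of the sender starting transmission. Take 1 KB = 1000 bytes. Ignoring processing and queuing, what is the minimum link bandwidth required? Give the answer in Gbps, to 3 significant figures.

50.8 Gbps

L = 18400 bits.
Propagation delay = 150 / 188000000 = 0.797872 μs.
Transmission budget = 1.16 − 0.797872 = 0.362128 μs.
R ≥ L / t_tx = 18400 bits / 3.62128e-07 s = 50.8 Gbps.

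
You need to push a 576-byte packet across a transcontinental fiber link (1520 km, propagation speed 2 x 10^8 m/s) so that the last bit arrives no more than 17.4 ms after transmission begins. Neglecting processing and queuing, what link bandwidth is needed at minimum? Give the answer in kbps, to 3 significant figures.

L = 4608 bits.
Propagation delay = 1520000 / 200000000 = 7.6 ms.
Transmission budget = 17.4 − 7.6 = 9.8 ms.
R ≥ L / t_tx = 4608 bits / 0.0098 s = 470 kbps.

470 kbps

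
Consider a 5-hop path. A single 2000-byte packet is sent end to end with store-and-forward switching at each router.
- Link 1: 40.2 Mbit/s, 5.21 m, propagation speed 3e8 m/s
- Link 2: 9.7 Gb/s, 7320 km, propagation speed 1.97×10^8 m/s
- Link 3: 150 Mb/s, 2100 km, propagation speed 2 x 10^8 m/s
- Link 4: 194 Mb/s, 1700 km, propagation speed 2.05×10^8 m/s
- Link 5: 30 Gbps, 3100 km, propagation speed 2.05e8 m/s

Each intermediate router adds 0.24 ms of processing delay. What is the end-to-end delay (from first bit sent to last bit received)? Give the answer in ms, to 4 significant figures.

L = 2000 × 8 = 16000 bits.
Transmission delays (L/R per hop): 0.39801, 0.00164948, 0.106667, 0.0824742, 0.000533333 ms; sum = 0.589334 ms.
Propagation delays (d/s per hop): 1.73667e-05, 37.1574, 10.5, 8.29268, 15.122 ms; sum = 71.072 ms.
Processing at 4 router(s): 4 × 0.24 ms = 0.96 ms.
End-to-end = 72.62 ms.

72.62 ms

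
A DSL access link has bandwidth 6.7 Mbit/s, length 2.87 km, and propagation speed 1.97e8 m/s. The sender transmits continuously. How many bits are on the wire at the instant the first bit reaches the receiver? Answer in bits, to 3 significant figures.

97.6 bits

Propagation delay = 2870 / 197000000 = 1.45685e-05 s.
BDP = R × t_prop = 6700000 × 1.45685e-05 = 97.6091 bits.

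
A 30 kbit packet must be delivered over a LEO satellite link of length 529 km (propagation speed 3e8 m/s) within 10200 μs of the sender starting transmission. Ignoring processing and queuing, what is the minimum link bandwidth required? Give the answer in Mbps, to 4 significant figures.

3.556 Mbps

Propagation delay = 529000 / 300000000 = 1763.33 μs.
Transmission budget = 10200 − 1763.33 = 8436.67 μs.
R ≥ L / t_tx = 30000 bits / 0.00843667 s = 3.556 Mbps.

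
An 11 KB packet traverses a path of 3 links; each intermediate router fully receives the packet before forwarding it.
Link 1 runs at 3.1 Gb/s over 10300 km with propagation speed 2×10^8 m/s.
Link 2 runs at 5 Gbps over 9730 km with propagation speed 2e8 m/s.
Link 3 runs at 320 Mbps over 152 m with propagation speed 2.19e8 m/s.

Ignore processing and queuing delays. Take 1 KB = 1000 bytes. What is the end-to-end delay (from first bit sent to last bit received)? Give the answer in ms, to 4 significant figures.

L = 88000 bits.
Transmission delays (L/R per hop): 0.0283871, 0.0176, 0.275 ms; sum = 0.320987 ms.
Propagation delays (d/s per hop): 51.5, 48.65, 0.000694064 ms; sum = 100.151 ms.
End-to-end = 100.5 ms.

100.5 ms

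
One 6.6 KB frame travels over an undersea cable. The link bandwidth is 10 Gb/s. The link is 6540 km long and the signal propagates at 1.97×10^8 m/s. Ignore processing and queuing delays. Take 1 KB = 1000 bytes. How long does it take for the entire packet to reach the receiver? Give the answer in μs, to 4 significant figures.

L = 52800 bits.
Transmission delay = L/R = 52800 / 10000000000 = 5.28 μs.
Propagation delay = d/s = 6540000 m / 197000000 m/s = 33198 μs.
Total = 33200 μs.

33200 μs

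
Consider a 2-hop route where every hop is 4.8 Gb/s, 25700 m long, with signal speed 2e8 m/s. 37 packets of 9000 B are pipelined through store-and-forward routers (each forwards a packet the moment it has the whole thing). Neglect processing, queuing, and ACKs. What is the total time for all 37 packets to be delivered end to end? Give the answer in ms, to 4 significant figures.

Per-hop transmission t_tx = L/R = 72000/4800000000 = 0.015 ms.
Per-hop propagation t_prop = 25700/200000000 = 0.1285 ms.
Pipeline fill: first packet needs 2·t_tx to clear all hops; remaining 36 packets each add one t_tx.
Total = (2+37-1)·t_tx + 2·t_prop = 38·0.015 + 2·0.1285 = 0.8270 ms.

0.8270 ms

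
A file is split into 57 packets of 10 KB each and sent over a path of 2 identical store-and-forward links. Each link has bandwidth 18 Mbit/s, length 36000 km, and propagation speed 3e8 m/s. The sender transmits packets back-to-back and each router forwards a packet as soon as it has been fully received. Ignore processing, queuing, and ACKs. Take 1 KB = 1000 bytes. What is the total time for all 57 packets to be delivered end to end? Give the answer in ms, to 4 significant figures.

Per-hop transmission t_tx = L/R = 80000/18000000 = 4.44444 ms.
Per-hop propagation t_prop = 36000000/300000000 = 120 ms.
Pipeline fill: first packet needs 2·t_tx to clear all hops; remaining 56 packets each add one t_tx.
Total = (2+57-1)·t_tx + 2·t_prop = 58·4.44444 + 2·120 = 497.8 ms.

497.8 ms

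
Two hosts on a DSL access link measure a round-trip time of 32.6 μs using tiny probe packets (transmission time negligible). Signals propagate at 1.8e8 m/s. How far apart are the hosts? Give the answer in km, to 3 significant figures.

2.93 km

One-way propagation = RTT/2 = 16.3 μs.
d = s × t = 180000000 × 1.63e-05 = 2.93 km.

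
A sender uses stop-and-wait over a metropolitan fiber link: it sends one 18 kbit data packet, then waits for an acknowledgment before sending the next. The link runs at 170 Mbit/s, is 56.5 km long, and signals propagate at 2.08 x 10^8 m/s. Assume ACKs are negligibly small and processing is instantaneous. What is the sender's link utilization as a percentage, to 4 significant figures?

t_tx = L/R = 18000/170000000 = 0.000105882 s.
t_prop = 56500/208000000 = 0.000271635 s; RTT = 0.000543269 s.
Cycle = t_tx + RTT = 0.000649152 s.
Utilization = t_tx / cycle = 0.000105882/0.000649152 = 16.31 %.

16.31 %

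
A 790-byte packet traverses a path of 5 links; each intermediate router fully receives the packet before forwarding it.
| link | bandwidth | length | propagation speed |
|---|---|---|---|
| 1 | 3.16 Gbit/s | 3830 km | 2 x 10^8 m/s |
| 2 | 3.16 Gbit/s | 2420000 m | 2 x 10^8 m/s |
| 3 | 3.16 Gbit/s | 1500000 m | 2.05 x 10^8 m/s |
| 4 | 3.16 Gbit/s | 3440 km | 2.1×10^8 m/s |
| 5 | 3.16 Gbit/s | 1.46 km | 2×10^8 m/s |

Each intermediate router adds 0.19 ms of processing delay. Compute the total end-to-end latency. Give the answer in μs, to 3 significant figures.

L = 790 × 8 = 6320 bits.
Transmission delay per hop = L/R = 6320/3160000000 = 2 μs; 5 hops → 10 μs.
Propagation delays (d/s per hop): 19150, 12100, 7317.07, 16381, 7.3 μs; sum = 54955.3 μs.
Processing at 4 router(s): 4 × 0.19 ms = 760 μs.
End-to-end = 55700 μs.

55700 μs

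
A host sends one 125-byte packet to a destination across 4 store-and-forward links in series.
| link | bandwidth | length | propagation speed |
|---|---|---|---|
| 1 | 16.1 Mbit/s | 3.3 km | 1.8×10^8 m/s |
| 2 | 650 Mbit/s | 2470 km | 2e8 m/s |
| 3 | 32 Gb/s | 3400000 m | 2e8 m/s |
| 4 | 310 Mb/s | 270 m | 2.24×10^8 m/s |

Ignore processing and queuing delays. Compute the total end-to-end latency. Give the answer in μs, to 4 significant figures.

29440 μs

L = 125 × 8 = 1000 bits.
Transmission delays (L/R per hop): 62.1118, 1.53846, 0.03125, 3.22581 μs; sum = 66.9073 μs.
Propagation delays (d/s per hop): 18.3333, 12350, 17000, 1.20536 μs; sum = 29369.5 μs.
End-to-end = 29440 μs.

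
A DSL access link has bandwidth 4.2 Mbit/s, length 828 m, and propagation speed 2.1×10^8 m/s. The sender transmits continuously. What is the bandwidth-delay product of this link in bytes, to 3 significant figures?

Propagation delay = 828 / 210000000 = 3.94286e-06 s.
BDP = R × t_prop = 4200000 × 3.94286e-06 = 16.56 bits.
In bytes: 16.56/8 = 2.07 bytes.

2.07 bytes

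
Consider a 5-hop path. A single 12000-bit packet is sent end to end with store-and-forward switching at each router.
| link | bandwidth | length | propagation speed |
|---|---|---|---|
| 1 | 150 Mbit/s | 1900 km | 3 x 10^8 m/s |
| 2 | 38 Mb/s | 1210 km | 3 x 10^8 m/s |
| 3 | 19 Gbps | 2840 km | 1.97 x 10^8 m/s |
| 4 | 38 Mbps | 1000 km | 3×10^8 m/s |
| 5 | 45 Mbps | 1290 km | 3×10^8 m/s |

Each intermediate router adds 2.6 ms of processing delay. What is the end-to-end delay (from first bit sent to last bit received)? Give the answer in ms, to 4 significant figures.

Transmission delays (L/R per hop): 0.08, 0.315789, 0.000631579, 0.315789, 0.266667 ms; sum = 0.978877 ms.
Propagation delays (d/s per hop): 6.33333, 4.03333, 14.4162, 3.33333, 4.3 ms; sum = 32.4162 ms.
Processing at 4 router(s): 4 × 2.6 ms = 10.4 ms.
End-to-end = 43.80 ms.

43.80 ms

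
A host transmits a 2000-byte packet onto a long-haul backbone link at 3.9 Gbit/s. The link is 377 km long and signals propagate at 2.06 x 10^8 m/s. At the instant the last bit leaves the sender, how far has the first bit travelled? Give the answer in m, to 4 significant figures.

845.1 m

t_tx = L/R = 16000/3900000000 = 4.10256e-06 s.
Distance = s × t_tx = 206000000 × 4.10256e-06 = 845.1 m.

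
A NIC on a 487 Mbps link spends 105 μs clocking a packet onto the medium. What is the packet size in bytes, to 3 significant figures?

L = R × t_tx = 487000000 b/s × 0.000105 s = 51135 bits.
In bytes: 51135 / 8 = 6390 bytes.

6390 bytes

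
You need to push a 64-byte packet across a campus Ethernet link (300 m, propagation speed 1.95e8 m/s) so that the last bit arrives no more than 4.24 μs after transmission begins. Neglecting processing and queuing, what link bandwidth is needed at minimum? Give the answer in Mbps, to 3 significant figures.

L = 512 bits.
Propagation delay = 300 / 195000000 = 1.53846 μs.
Transmission budget = 4.24 − 1.53846 = 2.70154 μs.
R ≥ L / t_tx = 512 bits / 2.70154e-06 s = 190 Mbps.

190 Mbps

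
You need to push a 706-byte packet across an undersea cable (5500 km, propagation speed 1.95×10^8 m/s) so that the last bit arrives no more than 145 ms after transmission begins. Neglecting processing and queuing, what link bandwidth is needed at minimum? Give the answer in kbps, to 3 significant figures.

L = 5648 bits.
Propagation delay = 5500000 / 195000000 = 28.2051 ms.
Transmission budget = 145 − 28.2051 = 116.795 ms.
R ≥ L / t_tx = 5648 bits / 0.116795 s = 48.4 kbps.

48.4 kbps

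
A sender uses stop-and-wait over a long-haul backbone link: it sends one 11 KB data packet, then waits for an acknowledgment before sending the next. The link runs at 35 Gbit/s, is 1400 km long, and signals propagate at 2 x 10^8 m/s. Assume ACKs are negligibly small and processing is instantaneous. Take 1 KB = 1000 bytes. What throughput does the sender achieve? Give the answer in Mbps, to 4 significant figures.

6.285 Mbps

t_tx = L/R = 88000/35000000000 = 2.51429e-06 s.
t_prop = 1400000/200000000 = 0.007 s; RTT = 0.014 s.
Cycle = t_tx + RTT = 0.0140025 s.
Throughput = L / cycle = 88000 / 0.0140025 = 6.285 Mbps.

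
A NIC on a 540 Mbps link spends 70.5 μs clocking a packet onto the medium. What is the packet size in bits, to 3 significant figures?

38100 bits

L = R × t_tx = 540000000 b/s × 7.05e-05 s = 38070 bits.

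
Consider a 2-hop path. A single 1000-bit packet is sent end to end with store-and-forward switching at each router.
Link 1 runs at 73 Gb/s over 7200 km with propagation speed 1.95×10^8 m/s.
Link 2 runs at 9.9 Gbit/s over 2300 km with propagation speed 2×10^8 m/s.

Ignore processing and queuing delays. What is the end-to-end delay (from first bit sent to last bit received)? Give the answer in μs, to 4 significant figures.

48420 μs

Transmission delays (L/R per hop): 0.0136986, 0.10101 μs; sum = 0.114709 μs.
Propagation delays (d/s per hop): 36923.1, 11500 μs; sum = 48423.1 μs.
End-to-end = 48420 μs.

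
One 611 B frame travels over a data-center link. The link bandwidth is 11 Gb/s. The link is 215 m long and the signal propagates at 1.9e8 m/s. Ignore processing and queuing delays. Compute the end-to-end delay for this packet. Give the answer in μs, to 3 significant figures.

1.58 μs

L = 611 × 8 = 4888 bits.
Transmission delay = L/R = 4888 / 11000000000 = 0.444364 μs.
Propagation delay = d/s = 215 m / 190000000 m/s = 1.13158 μs.
Total = 1.58 μs.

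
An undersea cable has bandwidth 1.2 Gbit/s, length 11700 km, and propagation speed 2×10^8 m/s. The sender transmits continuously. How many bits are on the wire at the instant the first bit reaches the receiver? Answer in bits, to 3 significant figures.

70200000 bits

Propagation delay = 11700000 / 200000000 = 0.0585 s.
BDP = R × t_prop = 1200000000 × 0.0585 = 70200000 bits.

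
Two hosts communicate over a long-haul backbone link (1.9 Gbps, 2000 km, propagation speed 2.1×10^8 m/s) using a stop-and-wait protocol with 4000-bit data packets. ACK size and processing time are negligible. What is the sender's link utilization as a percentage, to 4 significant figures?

0.01105 %

t_tx = L/R = 4000/1900000000 = 2.10526e-06 s.
t_prop = 2000000/210000000 = 0.00952381 s; RTT = 0.0190476 s.
Cycle = t_tx + RTT = 0.0190497 s.
Utilization = t_tx / cycle = 2.10526e-06/0.0190497 = 0.01105 %.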